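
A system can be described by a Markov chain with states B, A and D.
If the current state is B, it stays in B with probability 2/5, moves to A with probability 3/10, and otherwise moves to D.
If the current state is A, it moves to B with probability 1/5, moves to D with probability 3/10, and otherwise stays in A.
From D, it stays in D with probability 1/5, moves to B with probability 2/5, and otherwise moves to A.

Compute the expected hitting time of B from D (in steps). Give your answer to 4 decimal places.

3.2143

Let t(s) be the expected number of steps to first reach B from state s, with t(B) = 0. Conditioning on the first step:
t(A) = 1 + 0.5·t(A) + 0.3·t(D)
t(D) = 1 + 0.4·t(A) + 0.2·t(D)
Solving: t(A) = 3.9286, t(D) = 3.2143.
Expected steps from D to B: 3.2143.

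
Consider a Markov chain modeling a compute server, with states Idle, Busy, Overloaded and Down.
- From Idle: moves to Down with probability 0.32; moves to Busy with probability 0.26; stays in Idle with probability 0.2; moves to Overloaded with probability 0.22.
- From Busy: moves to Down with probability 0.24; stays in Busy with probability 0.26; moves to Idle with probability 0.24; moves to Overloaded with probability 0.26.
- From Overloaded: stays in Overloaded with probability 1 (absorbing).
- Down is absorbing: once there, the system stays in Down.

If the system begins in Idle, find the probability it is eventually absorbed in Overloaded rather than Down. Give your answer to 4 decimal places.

Let h(s) be the probability of absorption at Overloaded starting from transient state s. Then h(Overloaded) = 1 and h(Down) = 0. By first-step analysis:
h(Idle) = 0.2·h(Idle) + 0.26·h(Busy) + 0.22·1 + 0.32·0
h(Busy) = 0.24·h(Idle) + 0.26·h(Busy) + 0.26·1 + 0.24·0
Solving: h(Idle) = 0.4350, h(Busy) = 0.4924.
Starting from Idle, the probability is 0.4350.

0.4350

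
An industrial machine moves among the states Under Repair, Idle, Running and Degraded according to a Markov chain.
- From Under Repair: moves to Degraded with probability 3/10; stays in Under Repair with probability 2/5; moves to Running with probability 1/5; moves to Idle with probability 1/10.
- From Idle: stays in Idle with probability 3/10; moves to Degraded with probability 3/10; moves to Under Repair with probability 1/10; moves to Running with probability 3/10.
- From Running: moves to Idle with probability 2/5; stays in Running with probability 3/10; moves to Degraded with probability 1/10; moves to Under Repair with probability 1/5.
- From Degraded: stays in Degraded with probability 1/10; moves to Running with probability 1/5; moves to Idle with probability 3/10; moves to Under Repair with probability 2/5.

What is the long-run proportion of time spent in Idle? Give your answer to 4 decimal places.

Let the stationary distribution be π with π = πP and π_1 + π_2 + π_3 + π_4 = 1.
π_1 = 0.4·π_1 + 0.1·π_2 + 0.2·π_3 + 0.4·π_4
π_2 = 0.1·π_1 + 0.3·π_2 + 0.4·π_3 + 0.3·π_4
π_3 = 0.2·π_1 + 0.3·π_2 + 0.3·π_3 + 0.2·π_4
Solving with the normalization constraint gives π = (0.2680, 0.2716, 0.2524, 0.2079).
So the stationary probability of Idle is 0.2716.

0.2716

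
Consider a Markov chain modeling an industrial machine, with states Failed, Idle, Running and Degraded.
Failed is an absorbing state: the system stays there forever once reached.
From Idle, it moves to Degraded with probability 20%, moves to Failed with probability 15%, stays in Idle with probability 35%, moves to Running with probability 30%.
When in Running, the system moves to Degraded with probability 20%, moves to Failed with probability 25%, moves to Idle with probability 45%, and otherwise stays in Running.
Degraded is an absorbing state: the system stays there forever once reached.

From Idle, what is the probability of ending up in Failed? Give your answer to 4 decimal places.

0.4667

Let h(s) be the probability of absorption at Failed starting from transient state s. Then h(Failed) = 1 and h(Degraded) = 0. By first-step analysis:
h(Idle) = 0.15·1 + 0.35·h(Idle) + 0.3·h(Running) + 0.2·0
h(Running) = 0.25·1 + 0.45·h(Idle) + 0.1·h(Running) + 0.2·0
Solving: h(Idle) = 0.4667, h(Running) = 0.5111.
Starting from Idle, the probability is 0.4667.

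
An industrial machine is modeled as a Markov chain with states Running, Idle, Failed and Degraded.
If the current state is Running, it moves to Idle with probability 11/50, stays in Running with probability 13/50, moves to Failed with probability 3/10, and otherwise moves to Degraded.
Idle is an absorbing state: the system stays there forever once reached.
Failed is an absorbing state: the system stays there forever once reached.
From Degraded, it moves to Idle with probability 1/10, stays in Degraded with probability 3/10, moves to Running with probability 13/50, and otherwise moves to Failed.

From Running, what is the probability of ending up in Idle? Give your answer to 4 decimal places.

0.3819

Let h(s) be the probability of absorption at Idle starting from transient state s. Then h(Idle) = 1 and h(Failed) = 0. By first-step analysis:
h(Running) = 0.26·h(Running) + 0.22·1 + 0.3·0 + 0.22·h(Degraded)
h(Degraded) = 0.26·h(Running) + 0.1·1 + 0.34·0 + 0.3·h(Degraded)
Solving: h(Running) = 0.3819, h(Degraded) = 0.2847.
Starting from Running, the probability is 0.3819.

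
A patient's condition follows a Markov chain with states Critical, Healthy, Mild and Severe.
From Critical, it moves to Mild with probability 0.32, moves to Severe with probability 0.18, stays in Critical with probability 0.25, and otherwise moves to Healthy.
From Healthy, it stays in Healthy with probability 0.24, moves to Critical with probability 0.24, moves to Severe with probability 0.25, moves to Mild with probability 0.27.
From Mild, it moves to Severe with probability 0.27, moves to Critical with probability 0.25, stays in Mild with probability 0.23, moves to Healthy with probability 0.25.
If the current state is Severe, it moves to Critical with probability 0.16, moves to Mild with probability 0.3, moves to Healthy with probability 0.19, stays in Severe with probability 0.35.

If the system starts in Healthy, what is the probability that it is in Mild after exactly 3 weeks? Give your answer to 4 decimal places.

0.2780

Propagate the distribution vector 3 weeks from Healthy.
After 0 weeks: (0.0000, 1.0000, 0.0000, 0.0000)
After 1 week: (0.2400, 0.2400, 0.2700, 0.2500)
After 2 weeks: (0.2251, 0.2326, 0.2787, 0.2636)
After 3 weeks: (0.2240, 0.2319, 0.2780, 0.2662)
P(in Mild after 3 weeks) = 0.2780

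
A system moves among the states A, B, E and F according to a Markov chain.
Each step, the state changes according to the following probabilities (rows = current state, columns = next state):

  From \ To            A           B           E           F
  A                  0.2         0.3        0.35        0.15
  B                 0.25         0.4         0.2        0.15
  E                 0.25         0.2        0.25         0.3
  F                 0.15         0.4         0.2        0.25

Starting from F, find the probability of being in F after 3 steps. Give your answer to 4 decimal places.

Propagate the distribution vector 3 steps from F.
After 0 steps: (0.0000, 0.0000, 0.0000, 1.0000)
After 1 step: (0.1500, 0.4000, 0.2000, 0.2500)
After 2 steps: (0.2175, 0.3450, 0.2325, 0.2050)
After 3 steps: (0.2186, 0.3318, 0.2443, 0.2054)
P(in F after 3 steps) = 0.2054

0.2054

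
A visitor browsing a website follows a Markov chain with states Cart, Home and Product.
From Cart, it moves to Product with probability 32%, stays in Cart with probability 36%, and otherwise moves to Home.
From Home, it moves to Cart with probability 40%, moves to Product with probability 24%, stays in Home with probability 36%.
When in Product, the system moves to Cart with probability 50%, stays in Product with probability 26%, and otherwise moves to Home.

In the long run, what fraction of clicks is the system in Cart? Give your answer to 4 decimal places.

0.4114

Let the stationary distribution be π with π = πP and π_1 + π_2 + π_3 = 1.
π_1 = 0.36·π_1 + 0.4·π_2 + 0.5·π_3
π_2 = 0.32·π_1 + 0.36·π_2 + 0.24·π_3
Solving with the normalization constraint gives π = (0.4114, 0.3101, 0.2785).
So the stationary probability of Cart is 0.4114.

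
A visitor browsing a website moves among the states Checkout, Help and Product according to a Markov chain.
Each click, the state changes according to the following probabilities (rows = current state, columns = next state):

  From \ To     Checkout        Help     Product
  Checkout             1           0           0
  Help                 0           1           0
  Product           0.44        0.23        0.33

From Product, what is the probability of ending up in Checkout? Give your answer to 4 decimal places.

Let h(s) be the probability of absorption at Checkout starting from transient state s. Then h(Checkout) = 1 and h(Help) = 0. By first-step analysis:
h(Product) = 0.44·1 + 0.23·0 + 0.33·h(Product)
Solving: h(Product) = 0.6567.
Starting from Product, the probability is 0.6567.

0.6567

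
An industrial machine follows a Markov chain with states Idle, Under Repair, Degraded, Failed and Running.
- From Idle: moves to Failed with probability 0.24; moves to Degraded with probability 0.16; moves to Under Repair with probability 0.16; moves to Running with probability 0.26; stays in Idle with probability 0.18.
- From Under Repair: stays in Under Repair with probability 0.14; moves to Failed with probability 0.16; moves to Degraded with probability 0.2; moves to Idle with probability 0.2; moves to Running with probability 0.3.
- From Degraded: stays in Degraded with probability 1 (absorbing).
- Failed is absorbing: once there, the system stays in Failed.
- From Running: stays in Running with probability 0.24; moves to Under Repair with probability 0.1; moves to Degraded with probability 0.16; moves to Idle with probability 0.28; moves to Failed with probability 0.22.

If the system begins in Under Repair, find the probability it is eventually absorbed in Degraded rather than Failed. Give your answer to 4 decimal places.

0.4818

Let h(s) be the probability of absorption at Degraded starting from transient state s. Then h(Degraded) = 1 and h(Failed) = 0. By first-step analysis:
h(Idle) = 0.18·h(Idle) + 0.16·h(Under Repair) + 0.16·1 + 0.24·0 + 0.26·h(Running)
h(Under Repair) = 0.2·h(Idle) + 0.14·h(Under Repair) + 0.2·1 + 0.16·0 + 0.3·h(Running)
h(Running) = 0.28·h(Idle) + 0.1·h(Under Repair) + 0.16·1 + 0.22·0 + 0.24·h(Running)
Solving: h(Idle) = 0.4257, h(Under Repair) = 0.4818, h(Running) = 0.4308.
Starting from Under Repair, the probability is 0.4818.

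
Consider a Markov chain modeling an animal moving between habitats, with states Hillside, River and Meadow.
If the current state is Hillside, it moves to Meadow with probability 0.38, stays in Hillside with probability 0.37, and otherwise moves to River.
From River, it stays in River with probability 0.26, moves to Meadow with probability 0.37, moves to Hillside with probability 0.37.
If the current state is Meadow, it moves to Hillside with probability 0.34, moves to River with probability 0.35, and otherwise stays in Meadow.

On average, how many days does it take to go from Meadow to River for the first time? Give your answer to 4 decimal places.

3.1751

Let t(s) be the expected number of days to first reach River from state s, with t(River) = 0. Conditioning on the first day:
t(Hillside) = 1 + 0.37·t(Hillside) + 0.38·t(Meadow)
t(Meadow) = 1 + 0.34·t(Hillside) + 0.31·t(Meadow)
Solving: t(Hillside) = 3.5025, t(Meadow) = 3.1751.
Expected days from Meadow to River: 3.1751.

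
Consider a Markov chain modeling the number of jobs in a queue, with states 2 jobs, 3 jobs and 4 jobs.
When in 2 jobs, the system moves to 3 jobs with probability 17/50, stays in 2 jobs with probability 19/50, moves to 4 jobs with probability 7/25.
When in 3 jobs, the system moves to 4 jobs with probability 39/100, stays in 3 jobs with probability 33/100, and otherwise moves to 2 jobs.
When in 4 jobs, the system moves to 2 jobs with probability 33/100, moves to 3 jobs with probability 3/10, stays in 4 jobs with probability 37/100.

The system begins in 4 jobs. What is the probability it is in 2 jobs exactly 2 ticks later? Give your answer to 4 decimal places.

0.3315

Sum over the intermediate state after 1 tick:
P = P(4 jobs→2 jobs)·P(2 jobs→2 jobs) + P(4 jobs→3 jobs)·P(3 jobs→2 jobs) + P(4 jobs→4 jobs)·P(4 jobs→2 jobs)
  = 0.33×0.38 + 0.3×0.28 + 0.37×0.33
  = 0.1254 + 0.0840 + 0.1221 = 0.3315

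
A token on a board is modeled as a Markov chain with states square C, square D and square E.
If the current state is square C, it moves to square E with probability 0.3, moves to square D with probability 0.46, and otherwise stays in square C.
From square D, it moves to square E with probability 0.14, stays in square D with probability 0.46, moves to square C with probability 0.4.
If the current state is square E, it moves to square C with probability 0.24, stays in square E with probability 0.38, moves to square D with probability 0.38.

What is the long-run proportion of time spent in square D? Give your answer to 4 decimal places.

Let the stationary distribution be π with π = πP and π_1 + π_2 + π_3 = 1.
π_1 = 0.24·π_1 + 0.4·π_2 + 0.24·π_3
π_2 = 0.46·π_1 + 0.46·π_2 + 0.38·π_3
Solving with the normalization constraint gives π = (0.3104, 0.4400, 0.2496).
So the stationary probability of square D is 0.4400.

0.4400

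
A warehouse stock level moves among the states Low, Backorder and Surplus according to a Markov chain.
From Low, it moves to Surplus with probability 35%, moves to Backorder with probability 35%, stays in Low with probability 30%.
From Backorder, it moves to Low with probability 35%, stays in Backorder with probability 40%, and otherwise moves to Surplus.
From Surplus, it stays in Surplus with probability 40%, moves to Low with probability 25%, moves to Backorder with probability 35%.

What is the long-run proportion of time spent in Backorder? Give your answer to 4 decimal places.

0.3684

Let the stationary distribution be π with π = πP and π_1 + π_2 + π_3 = 1.
π_1 = 0.3·π_1 + 0.35·π_2 + 0.25·π_3
π_2 = 0.35·π_1 + 0.4·π_2 + 0.35·π_3
Solving with the normalization constraint gives π = (0.3019, 0.3684, 0.3296).
So the stationary probability of Backorder is 0.3684.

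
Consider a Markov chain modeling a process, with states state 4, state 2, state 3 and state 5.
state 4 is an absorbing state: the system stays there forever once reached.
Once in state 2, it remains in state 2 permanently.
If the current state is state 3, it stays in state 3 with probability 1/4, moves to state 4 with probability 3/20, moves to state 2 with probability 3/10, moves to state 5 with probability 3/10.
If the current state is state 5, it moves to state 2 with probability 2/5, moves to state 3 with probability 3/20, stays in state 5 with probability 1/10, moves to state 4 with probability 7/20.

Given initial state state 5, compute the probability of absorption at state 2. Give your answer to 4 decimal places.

Let h(s) be the probability of absorption at state 2 starting from transient state s. Then h(state 2) = 1 and h(state 4) = 0. By first-step analysis:
h(state 3) = 0.15·0 + 0.3·1 + 0.25·h(state 3) + 0.3·h(state 5)
h(state 5) = 0.35·0 + 0.4·1 + 0.15·h(state 3) + 0.1·h(state 5)
Solving: h(state 3) = 0.6190, h(state 5) = 0.5476.
Starting from state 5, the probability is 0.5476.

0.5476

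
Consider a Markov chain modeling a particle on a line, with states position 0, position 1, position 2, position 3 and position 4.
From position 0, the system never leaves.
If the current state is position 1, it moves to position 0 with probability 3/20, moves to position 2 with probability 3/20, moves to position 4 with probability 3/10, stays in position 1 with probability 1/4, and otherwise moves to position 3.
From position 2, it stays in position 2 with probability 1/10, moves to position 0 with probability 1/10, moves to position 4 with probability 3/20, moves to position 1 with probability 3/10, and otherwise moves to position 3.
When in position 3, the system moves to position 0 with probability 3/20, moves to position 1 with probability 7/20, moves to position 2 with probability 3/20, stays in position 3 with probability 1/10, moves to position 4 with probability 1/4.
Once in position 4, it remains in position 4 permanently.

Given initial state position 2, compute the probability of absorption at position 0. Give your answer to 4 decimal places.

Let h(s) be the probability of absorption at position 0 starting from transient state s. Then h(position 0) = 1 and h(position 4) = 0. By first-step analysis:
h(position 1) = 0.15·1 + 0.25·h(position 1) + 0.15·h(position 2) + 0.15·h(position 3) + 0.3·0
h(position 2) = 0.1·1 + 0.3·h(position 1) + 0.1·h(position 2) + 0.35·h(position 3) + 0.15·0
h(position 3) = 0.15·1 + 0.35·h(position 1) + 0.15·h(position 2) + 0.1·h(position 3) + 0.25·0
Solving: h(position 1) = 0.3460, h(position 2) = 0.3674, h(position 3) = 0.3624.
Starting from position 2, the probability is 0.3674.

0.3674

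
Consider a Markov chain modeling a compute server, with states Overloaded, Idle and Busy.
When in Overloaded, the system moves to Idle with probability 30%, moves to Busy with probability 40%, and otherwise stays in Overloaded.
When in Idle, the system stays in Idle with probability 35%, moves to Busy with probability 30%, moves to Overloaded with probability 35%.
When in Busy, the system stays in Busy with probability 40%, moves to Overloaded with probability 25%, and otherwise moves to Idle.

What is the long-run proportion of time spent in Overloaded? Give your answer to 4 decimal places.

0.2984

Let the stationary distribution be π with π = πP and π_1 + π_2 + π_3 = 1.
π_1 = 0.3·π_1 + 0.35·π_2 + 0.25·π_3
π_2 = 0.3·π_1 + 0.35·π_2 + 0.35·π_3
Solving with the normalization constraint gives π = (0.2984, 0.3351, 0.3665).
So the stationary probability of Overloaded is 0.2984.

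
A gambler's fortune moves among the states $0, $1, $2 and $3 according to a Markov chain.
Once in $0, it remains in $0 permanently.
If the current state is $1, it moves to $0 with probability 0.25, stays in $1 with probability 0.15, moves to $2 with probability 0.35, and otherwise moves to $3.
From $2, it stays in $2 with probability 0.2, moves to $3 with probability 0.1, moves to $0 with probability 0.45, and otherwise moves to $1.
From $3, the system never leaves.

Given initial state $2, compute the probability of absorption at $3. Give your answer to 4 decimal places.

Let h(s) be the probability of absorption at $3 starting from transient state s. Then h($3) = 1 and h($0) = 0. By first-step analysis:
h($1) = 0.25·0 + 0.15·h($1) + 0.35·h($2) + 0.25·1
h($2) = 0.45·0 + 0.25·h($1) + 0.2·h($2) + 0.1·1
Solving: h($1) = 0.3966, h($2) = 0.2489.
Starting from $2, the probability is 0.2489.

0.2489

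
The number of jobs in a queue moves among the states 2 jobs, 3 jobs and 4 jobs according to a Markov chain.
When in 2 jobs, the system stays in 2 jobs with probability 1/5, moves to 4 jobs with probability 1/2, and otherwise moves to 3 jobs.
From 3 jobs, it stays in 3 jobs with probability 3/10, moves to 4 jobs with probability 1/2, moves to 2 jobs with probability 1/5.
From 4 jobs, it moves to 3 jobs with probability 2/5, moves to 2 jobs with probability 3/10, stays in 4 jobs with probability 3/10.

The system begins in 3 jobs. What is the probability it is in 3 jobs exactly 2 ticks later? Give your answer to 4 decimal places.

0.3500

Sum over the intermediate state after 1 tick:
P = P(3 jobs→2 jobs)·P(2 jobs→3 jobs) + P(3 jobs→3 jobs)·P(3 jobs→3 jobs) + P(3 jobs→4 jobs)·P(4 jobs→3 jobs)
  = 0.2×0.3 + 0.3×0.3 + 0.5×0.4
  = 0.0600 + 0.0900 + 0.2000 = 0.3500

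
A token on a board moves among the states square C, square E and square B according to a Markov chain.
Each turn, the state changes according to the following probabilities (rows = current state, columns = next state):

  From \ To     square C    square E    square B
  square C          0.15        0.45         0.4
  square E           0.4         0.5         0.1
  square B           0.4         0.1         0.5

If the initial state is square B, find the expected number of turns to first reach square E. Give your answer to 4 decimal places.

Let t(s) be the expected number of turns to first reach square E from state s, with t(square E) = 0. Conditioning on the first turn:
t(square C) = 1 + 0.15·t(square C) + 0.4·t(square B)
t(square B) = 1 + 0.4·t(square C) + 0.5·t(square B)
Solving: t(square C) = 3.3962, t(square B) = 4.7170.
Expected turns from square B to square E: 4.7170.

4.7170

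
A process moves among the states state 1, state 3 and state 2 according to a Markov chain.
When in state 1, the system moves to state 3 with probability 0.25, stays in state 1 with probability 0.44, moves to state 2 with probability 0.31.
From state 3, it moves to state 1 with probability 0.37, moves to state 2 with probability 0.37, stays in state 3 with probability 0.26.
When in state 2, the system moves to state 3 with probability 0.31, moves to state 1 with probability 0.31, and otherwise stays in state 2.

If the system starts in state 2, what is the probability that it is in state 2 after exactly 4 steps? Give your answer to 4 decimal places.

Propagate the distribution vector 4 steps from state 2.
After 0 steps: (0.0000, 0.0000, 1.0000)
After 1 step: (0.3100, 0.3100, 0.3800)
After 2 steps: (0.3689, 0.2759, 0.3552)
After 3 steps: (0.3745, 0.2741, 0.3514)
After 4 steps: (0.3751, 0.2738, 0.3510)
P(in state 2 after 4 steps) = 0.3510

0.3510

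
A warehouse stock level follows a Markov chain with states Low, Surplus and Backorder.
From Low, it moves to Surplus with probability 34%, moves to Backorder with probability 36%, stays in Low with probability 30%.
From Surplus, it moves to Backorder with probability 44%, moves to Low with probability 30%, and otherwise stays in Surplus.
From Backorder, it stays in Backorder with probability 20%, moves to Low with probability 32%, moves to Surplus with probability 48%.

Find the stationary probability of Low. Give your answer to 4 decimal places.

0.3067

Let the stationary distribution be π with π = πP and π_1 + π_2 + π_3 = 1.
π_1 = 0.3·π_1 + 0.3·π_2 + 0.32·π_3
π_2 = 0.34·π_1 + 0.26·π_2 + 0.48·π_3
Solving with the normalization constraint gives π = (0.3067, 0.3582, 0.3351).
So the stationary probability of Low is 0.3067.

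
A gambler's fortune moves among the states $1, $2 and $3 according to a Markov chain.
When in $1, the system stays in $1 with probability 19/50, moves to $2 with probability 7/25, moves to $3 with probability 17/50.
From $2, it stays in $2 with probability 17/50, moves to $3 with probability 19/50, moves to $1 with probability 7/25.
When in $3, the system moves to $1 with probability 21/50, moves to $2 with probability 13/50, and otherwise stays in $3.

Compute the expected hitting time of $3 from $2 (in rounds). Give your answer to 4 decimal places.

2.7207

Let t(s) be the expected number of rounds to first reach $3 from state s, with t($3) = 0. Conditioning on the first round:
t($1) = 1 + 0.38·t($1) + 0.28·t($2)
t($2) = 1 + 0.28·t($1) + 0.34·t($2)
Solving: t($1) = 2.8416, t($2) = 2.7207.
Expected rounds from $2 to $3: 2.7207.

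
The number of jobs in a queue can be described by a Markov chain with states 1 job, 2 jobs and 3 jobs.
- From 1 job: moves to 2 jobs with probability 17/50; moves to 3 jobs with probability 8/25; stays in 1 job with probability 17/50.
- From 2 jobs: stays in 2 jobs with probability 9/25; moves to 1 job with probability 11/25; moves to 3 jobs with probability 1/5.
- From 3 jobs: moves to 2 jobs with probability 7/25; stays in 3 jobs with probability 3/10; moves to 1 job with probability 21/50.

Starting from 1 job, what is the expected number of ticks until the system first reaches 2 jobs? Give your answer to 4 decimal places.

3.1136

Let t(s) be the expected number of ticks to first reach 2 jobs from state s, with t(2 jobs) = 0. Conditioning on the first tick:
t(1 job) = 1 + 0.34·t(1 job) + 0.32·t(3 jobs)
t(3 jobs) = 1 + 0.42·t(1 job) + 0.3·t(3 jobs)
Solving: t(1 job) = 3.1136, t(3 jobs) = 3.2967.
Expected ticks from 1 job to 2 jobs: 3.1136.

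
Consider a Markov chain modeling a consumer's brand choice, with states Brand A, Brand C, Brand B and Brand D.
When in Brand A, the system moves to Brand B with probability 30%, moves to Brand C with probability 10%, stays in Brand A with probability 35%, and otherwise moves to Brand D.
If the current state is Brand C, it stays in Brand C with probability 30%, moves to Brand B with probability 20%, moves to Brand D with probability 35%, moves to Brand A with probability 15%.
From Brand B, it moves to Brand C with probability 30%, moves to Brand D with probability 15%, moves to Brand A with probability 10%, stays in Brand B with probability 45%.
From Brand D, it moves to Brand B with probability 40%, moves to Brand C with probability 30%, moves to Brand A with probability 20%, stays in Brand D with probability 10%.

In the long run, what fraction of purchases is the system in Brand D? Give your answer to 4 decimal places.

Let the stationary distribution be π with π = πP and π_1 + π_2 + π_3 + π_4 = 1.
π_1 = 0.35·π_1 + 0.15·π_2 + 0.1·π_3 + 0.2·π_4
π_2 = 0.1·π_1 + 0.3·π_2 + 0.3·π_3 + 0.3·π_4
π_3 = 0.3·π_1 + 0.2·π_2 + 0.45·π_3 + 0.4·π_4
Solving with the normalization constraint gives π = (0.1790, 0.2642, 0.3466, 0.2102).
So the stationary probability of Brand D is 0.2102.

0.2102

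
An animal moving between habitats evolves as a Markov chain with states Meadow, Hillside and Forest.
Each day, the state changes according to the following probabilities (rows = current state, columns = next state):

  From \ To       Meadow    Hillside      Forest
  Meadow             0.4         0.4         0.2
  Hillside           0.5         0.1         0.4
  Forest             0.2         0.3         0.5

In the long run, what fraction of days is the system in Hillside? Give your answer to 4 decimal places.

Let the stationary distribution be π with π = πP and π_1 + π_2 + π_3 = 1.
π_1 = 0.4·π_1 + 0.5·π_2 + 0.2·π_3
π_2 = 0.4·π_1 + 0.1·π_2 + 0.3·π_3
Solving with the normalization constraint gives π = (0.3548, 0.2796, 0.3656).
So the stationary probability of Hillside is 0.2796.

0.2796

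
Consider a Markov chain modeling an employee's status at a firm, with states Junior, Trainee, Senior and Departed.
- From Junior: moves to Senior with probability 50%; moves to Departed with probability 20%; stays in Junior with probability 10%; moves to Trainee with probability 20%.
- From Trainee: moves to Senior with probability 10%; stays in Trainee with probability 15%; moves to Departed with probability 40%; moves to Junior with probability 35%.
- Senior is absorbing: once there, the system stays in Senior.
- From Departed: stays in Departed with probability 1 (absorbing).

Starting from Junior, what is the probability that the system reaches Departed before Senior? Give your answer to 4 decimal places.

Let h(s) be the probability of absorption at Departed starting from transient state s. Then h(Departed) = 1 and h(Senior) = 0. By first-step analysis:
h(Junior) = 0.1·h(Junior) + 0.2·h(Trainee) + 0.5·0 + 0.2·1
h(Trainee) = 0.35·h(Junior) + 0.15·h(Trainee) + 0.1·0 + 0.4·1
Solving: h(Junior) = 0.3597, h(Trainee) = 0.6187.
Starting from Junior, the probability is 0.3597.

0.3597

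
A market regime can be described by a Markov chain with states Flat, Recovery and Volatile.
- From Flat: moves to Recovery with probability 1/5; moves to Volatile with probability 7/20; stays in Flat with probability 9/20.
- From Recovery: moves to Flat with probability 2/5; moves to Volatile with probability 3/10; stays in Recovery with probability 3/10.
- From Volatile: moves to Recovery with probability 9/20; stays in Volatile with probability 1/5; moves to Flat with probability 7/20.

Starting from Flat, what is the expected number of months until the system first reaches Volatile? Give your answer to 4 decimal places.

Let t(s) be the expected number of months to first reach Volatile from state s, with t(Volatile) = 0. Conditioning on the first month:
t(Flat) = 1 + 0.45·t(Flat) + 0.2·t(Recovery)
t(Recovery) = 1 + 0.4·t(Flat) + 0.3·t(Recovery)
Solving: t(Flat) = 2.9508, t(Recovery) = 3.1148.
Expected months from Flat to Volatile: 2.9508.

2.9508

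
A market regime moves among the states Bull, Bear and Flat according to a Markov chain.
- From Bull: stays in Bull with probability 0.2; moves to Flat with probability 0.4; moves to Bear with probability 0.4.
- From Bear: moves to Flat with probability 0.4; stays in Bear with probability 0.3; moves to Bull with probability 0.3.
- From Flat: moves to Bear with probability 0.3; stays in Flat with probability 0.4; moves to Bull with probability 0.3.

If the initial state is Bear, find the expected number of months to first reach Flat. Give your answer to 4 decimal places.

Let t(s) be the expected number of months to first reach Flat from state s, with t(Flat) = 0. Conditioning on the first month:
t(Bull) = 1 + 0.2·t(Bull) + 0.4·t(Bear)
t(Bear) = 1 + 0.3·t(Bull) + 0.3·t(Bear)
Solving: t(Bull) = 2.5000, t(Bear) = 2.5000.
Expected months from Bear to Flat: 2.5000.

2.5000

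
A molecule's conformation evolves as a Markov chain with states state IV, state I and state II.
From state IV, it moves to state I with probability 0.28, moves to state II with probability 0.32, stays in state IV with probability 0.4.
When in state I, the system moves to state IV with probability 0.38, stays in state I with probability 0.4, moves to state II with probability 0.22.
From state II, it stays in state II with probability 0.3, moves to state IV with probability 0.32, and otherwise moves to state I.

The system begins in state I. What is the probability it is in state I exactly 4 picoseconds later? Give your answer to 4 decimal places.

0.3499

Propagate the distribution vector 4 picoseconds from state I.
After 0 picoseconds: (0.0000, 1.0000, 0.0000)
After 1 picosecond: (0.3800, 0.4000, 0.2200)
After 2 picoseconds: (0.3744, 0.3500, 0.2756)
After 3 picoseconds: (0.3710, 0.3496, 0.2795)
After 4 picoseconds: (0.3706, 0.3499, 0.2795)
P(in state I after 4 picoseconds) = 0.3499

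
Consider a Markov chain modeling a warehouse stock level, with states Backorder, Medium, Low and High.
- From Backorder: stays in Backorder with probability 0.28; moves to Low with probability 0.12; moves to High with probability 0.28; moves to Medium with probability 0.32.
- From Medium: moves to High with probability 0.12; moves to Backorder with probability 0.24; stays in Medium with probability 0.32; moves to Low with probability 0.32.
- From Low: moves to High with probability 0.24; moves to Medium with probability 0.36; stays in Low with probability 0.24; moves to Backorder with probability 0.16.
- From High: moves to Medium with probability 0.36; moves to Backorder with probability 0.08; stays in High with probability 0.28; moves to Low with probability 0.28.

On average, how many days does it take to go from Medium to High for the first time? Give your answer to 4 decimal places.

Let t(s) be the expected number of days to first reach High from state s, with t(High) = 0. Conditioning on the first day:
t(Backorder) = 1 + 0.28·t(Backorder) + 0.32·t(Medium) + 0.12·t(Low)
t(Medium) = 1 + 0.24·t(Backorder) + 0.32·t(Medium) + 0.32·t(Low)
t(Low) = 1 + 0.16·t(Backorder) + 0.36·t(Medium) + 0.24·t(Low)
Solving: t(Backorder) = 4.5660, t(Medium) = 5.3452, t(Low) = 4.8090.
Expected days from Medium to High: 5.3452.

5.3452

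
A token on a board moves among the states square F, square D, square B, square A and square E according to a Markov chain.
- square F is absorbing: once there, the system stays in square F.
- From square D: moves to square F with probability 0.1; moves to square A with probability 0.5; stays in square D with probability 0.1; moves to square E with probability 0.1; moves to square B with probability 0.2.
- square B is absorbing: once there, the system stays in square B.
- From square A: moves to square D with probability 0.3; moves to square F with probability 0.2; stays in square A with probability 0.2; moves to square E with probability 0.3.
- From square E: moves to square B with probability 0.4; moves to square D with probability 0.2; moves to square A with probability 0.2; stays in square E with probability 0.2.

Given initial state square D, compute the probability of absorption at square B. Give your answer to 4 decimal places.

0.5943

Let h(s) be the probability of absorption at square B starting from transient state s. Then h(square B) = 1 and h(square F) = 0. By first-step analysis:
h(square D) = 0.1·0 + 0.1·h(square D) + 0.2·1 + 0.5·h(square A) + 0.1·h(square E)
h(square A) = 0.2·0 + 0.3·h(square D) + 0.2·h(square A) + 0.3·h(square E)
h(square E) = 0.2·h(square D) + 0.4·1 + 0.2·h(square A) + 0.2·h(square E)
Solving: h(square D) = 0.5943, h(square A) = 0.5143, h(square E) = 0.7771.
Starting from square D, the probability is 0.5943.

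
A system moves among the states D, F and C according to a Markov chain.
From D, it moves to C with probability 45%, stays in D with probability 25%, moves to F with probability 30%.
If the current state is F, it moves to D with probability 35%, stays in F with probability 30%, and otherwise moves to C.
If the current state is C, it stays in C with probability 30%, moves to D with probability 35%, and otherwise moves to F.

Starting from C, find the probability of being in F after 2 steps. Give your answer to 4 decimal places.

0.3150

Sum over the intermediate state after 1 step:
P = P(C→D)·P(D→F) + P(C→F)·P(F→F) + P(C→C)·P(C→F)
  = 0.35×0.3 + 0.35×0.3 + 0.3×0.35
  = 0.1050 + 0.1050 + 0.1050 = 0.3150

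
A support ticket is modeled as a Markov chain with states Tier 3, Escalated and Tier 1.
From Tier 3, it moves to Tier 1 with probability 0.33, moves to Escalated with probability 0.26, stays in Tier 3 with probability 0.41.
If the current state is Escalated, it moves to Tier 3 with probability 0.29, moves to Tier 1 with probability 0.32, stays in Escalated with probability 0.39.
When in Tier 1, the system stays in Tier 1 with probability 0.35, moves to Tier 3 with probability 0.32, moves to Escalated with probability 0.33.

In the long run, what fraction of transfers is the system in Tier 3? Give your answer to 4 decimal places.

Let the stationary distribution be π with π = πP and π_1 + π_2 + π_3 = 1.
π_1 = 0.41·π_1 + 0.29·π_2 + 0.32·π_3
π_2 = 0.26·π_1 + 0.39·π_2 + 0.33·π_3
Solving with the normalization constraint gives π = (0.3409, 0.3257, 0.3334).
So the stationary probability of Tier 3 is 0.3409.

0.3409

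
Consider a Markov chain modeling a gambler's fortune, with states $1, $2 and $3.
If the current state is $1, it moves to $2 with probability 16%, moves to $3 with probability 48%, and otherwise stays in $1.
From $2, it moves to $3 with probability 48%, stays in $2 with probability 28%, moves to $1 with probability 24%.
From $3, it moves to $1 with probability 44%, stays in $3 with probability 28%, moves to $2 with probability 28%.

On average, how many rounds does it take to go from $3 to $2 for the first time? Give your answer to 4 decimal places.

Let t(s) be the expected number of rounds to first reach $2 from state s, with t($2) = 0. Conditioning on the first round:
t($1) = 1 + 0.36·t($1) + 0.48·t($3)
t($3) = 1 + 0.44·t($1) + 0.28·t($3)
Solving: t($1) = 4.8077, t($3) = 4.3269.
Expected rounds from $3 to $2: 4.3269.

4.3269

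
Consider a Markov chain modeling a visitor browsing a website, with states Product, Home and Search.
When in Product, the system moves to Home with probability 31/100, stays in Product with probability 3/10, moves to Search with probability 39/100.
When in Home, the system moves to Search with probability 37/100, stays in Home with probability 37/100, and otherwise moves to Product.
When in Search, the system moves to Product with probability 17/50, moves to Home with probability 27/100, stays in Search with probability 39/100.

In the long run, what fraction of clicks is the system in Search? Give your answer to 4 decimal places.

Let the stationary distribution be π with π = πP and π_1 + π_2 + π_3 = 1.
π_1 = 0.3·π_1 + 0.26·π_2 + 0.34·π_3
π_2 = 0.31·π_1 + 0.37·π_2 + 0.27·π_3
Solving with the normalization constraint gives π = (0.3028, 0.3135, 0.3837).
So the stationary probability of Search is 0.3837.

0.3837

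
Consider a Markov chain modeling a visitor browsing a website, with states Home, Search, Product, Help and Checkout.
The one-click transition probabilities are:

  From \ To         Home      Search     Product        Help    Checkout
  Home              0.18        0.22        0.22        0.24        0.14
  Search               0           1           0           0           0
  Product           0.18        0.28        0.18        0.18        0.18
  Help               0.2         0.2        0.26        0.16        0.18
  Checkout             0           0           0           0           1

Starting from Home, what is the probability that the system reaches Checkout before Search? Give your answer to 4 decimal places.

Let h(s) be the probability of absorption at Checkout starting from transient state s. Then h(Checkout) = 1 and h(Search) = 0. By first-step analysis:
h(Home) = 0.18·h(Home) + 0.22·0 + 0.22·h(Product) + 0.24·h(Help) + 0.14·1
h(Product) = 0.18·h(Home) + 0.28·0 + 0.18·h(Product) + 0.18·h(Help) + 0.18·1
h(Help) = 0.2·h(Home) + 0.2·0 + 0.26·h(Product) + 0.16·h(Help) + 0.18·1
Solving: h(Home) = 0.4070, h(Product) = 0.4047, h(Help) = 0.4365.
Starting from Home, the probability is 0.4070.

0.4070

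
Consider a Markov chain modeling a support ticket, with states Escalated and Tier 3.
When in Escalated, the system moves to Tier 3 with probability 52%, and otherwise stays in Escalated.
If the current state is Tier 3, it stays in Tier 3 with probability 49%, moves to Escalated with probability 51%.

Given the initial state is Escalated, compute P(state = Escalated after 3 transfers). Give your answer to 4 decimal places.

0.4951

Propagate the distribution vector 3 transfers from Escalated.
After 0 transfers: (1.0000, 0.0000)
After 1 transfer: (0.4800, 0.5200)
After 2 transfers: (0.4956, 0.5044)
After 3 transfers: (0.4951, 0.5049)
P(in Escalated after 3 transfers) = 0.4951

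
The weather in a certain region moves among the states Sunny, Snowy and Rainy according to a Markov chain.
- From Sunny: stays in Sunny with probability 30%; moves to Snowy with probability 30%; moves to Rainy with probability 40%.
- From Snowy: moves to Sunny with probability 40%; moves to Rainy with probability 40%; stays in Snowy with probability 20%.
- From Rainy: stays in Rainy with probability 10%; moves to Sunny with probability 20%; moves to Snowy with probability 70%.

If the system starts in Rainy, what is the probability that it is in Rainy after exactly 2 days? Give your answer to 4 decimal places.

0.3700

Sum over the intermediate state after 1 day:
P = P(Rainy→Sunny)·P(Sunny→Rainy) + P(Rainy→Snowy)·P(Snowy→Rainy) + P(Rainy→Rainy)·P(Rainy→Rainy)
  = 0.2×0.4 + 0.7×0.4 + 0.1×0.1
  = 0.0800 + 0.2800 + 0.0100 = 0.3700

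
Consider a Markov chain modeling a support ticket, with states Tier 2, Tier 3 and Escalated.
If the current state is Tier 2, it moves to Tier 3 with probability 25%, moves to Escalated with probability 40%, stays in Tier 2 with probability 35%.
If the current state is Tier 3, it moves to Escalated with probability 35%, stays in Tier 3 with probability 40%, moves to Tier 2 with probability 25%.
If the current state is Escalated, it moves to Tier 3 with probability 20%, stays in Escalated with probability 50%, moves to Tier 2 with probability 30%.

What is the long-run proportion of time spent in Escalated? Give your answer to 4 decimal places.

Let the stationary distribution be π with π = πP and π_1 + π_2 + π_3 = 1.
π_1 = 0.35·π_1 + 0.25·π_2 + 0.3·π_3
π_2 = 0.25·π_1 + 0.4·π_2 + 0.2·π_3
Solving with the normalization constraint gives π = (0.3016, 0.2689, 0.4295).
So the stationary probability of Escalated is 0.4295.

0.4295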